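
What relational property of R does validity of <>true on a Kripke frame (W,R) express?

seriality: forall x exists y Rxy

◇⊤ holds at w iff w has a successor, so frame-validity of ◇⊤ is exactly seriality. Equivalently via □q → ◇q:
Suppose □q→◇q is valid. At any x set V(q)=W. Then □q at x, so ◇q at x, so x has a successor.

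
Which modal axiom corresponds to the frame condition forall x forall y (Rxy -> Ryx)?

A defining formula is ψ → □◇ψ (the B axiom).
Suppose ψ→□◇ψ is valid. Take Rxy and set V(ψ)={x}. Then ψ at x, so □◇ψ at x, so ◇ψ at y, so some z with Ryz has ψ; z=x, i.e. Ryx.

ψ → □◇ψ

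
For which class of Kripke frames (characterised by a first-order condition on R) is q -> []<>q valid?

Symmetry

Suppose q→□◇q is valid. Take Rxy and set V(q)={x}. Then q at x, so □◇q at x, so ◇q at y, so some z with Ryz has q; z=x, i.e. Ryx.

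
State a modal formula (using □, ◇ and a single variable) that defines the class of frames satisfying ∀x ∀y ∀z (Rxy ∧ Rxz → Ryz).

◇r → □◇r

A defining formula is ◇r → □◇r (the 5 axiom).
Suppose ◇r→□◇r is valid. Take Rxy, Rxz and set V(r)={y}. Then ◇r at x, so □◇r at x, so ◇r at z, so some w with Rzw has r; w=y, i.e. Rzy. By symmetry of the argument, Ryz.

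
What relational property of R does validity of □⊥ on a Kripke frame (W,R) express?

emptiness of R: ∀x ∀y ¬Rxy

□⊥ is valid iff no world has any successor (otherwise □⊥ fails at any world with one).
Conversely, any frame satisfying ∀x ∀y ¬Rxy validates the schema.
So the correspondent is emptiness of R.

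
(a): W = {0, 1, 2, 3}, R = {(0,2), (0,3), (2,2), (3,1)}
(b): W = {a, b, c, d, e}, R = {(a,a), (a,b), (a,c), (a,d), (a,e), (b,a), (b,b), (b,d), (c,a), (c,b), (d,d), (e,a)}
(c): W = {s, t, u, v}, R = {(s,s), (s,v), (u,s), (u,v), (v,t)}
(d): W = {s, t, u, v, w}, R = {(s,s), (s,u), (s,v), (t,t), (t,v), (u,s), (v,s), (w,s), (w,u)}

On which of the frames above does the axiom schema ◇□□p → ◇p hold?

(b), (d)

The schema corresponds to a generalized confluence (Geach) condition: ∀x ∀y (xRy → ∃w (yR²w ∧ xRw)).
(a): fails — 0R3 but no w with 3R²w and 0Rw.
(b): ✓.
(c): fails — sRv but no w with vR²w and sRw.
(d): ✓.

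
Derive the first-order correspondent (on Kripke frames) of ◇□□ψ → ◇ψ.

This is a Sahlqvist (Geach-type) schema ◇^1□^2ψ → □^0◇^1ψ.
Minimal-valuation argument: fix x; take any y with xR^1y and any z with xR^0z. Set V(ψ) to the set of worlds R-reachable from y in exactly 2 steps. Then □^2ψ holds at y, so the antecedent holds at x; validity forces ◇^1ψ at z, giving a w with zR^1w and yR^2w.
First-order correspondent: ∀x ∀y (xRy → ∃w (yR²w ∧ xRw)).

∀x ∀y (xRy → ∃w (yR²w ∧ xRw))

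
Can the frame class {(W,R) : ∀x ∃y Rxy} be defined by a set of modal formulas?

This is a Sahlqvist condition; the D axiom □r → ◇r defines it.
Suppose □r→◇r is valid. At any x set V(r)=W. Then □r at x, so ◇r at x, so x has a successor.

Yes — defined by □r → ◇r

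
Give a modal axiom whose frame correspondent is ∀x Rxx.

A defining formula is □p → p (the T axiom).
Suppose □p→p is valid. At any x set V(p)={w : Rxw}. Then □p holds at x, so p holds at x, i.e. Rxx.

□p → p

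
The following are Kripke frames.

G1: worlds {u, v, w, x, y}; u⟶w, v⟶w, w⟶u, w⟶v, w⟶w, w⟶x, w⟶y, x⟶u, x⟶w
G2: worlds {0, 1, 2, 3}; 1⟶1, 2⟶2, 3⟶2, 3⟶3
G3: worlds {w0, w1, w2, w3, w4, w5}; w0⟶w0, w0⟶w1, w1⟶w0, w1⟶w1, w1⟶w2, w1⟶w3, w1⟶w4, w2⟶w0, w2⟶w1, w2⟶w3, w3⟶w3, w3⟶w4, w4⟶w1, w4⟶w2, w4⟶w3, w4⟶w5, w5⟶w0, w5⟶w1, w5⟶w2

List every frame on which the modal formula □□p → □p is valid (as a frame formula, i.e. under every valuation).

G1, G2

This is the axiom for density; its first-order frame correspondent is ∀x ∀y (Rxy → ∃z (Rxz ∧ Rzy)).
G1: ✓.
G2: ✓.
G3: fails — Rw4w5 but no z with Rw4z and Rzw5.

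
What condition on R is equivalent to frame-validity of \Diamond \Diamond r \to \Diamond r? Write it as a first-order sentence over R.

\forall x \forall y (x R^2 y \to \exists w (y = w \wedge xRw))

This is a Sahlqvist (Geach-type) schema ◇^2□^0r → □^0◇^1r.
Minimal-valuation argument: fix x; take any y with xR^2y and any z with xR^0z. Set V(r) to the set of worlds R-reachable from y in exactly 0 steps. Then □^0r holds at y, so the antecedent holds at x; validity forces ◇^1r at z, giving a w with zR^1w and yR^0w.
First-order correspondent: \forall x \forall y (x R^2 y \to \exists w (y = w \wedge xRw)).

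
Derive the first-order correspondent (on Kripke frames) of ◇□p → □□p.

This is a Sahlqvist (Geach-type) schema ◇^1□^1p → □^2◇^0p.
Minimal-valuation argument: fix x; take any y with xR^1y and any z with xR^2z. Set V(p) to the set of worlds R-reachable from y in exactly 1 step. Then □^1p holds at y, so the antecedent holds at x; validity forces ◇^0p at z, giving a w with zR^0w and yR^1w.
First-order correspondent: ∀x ∀y ∀z ((xRy ∧ xR²z) → ∃w (yRw ∧ z = w)).

∀x ∀y ∀z ((xRy ∧ xR²z) → ∃w (yRw ∧ z = w))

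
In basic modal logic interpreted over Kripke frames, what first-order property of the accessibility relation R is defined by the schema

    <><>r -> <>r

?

This is frame-equivalent to □r → □□r (substitute ¬r for r and contrapose).
Suppose □r→□□r is valid. Take Rxy, Ryz and set V(r)={w : Rxw}. Then □r at x, so □□r at x, so □r at y, so r at z, i.e. Rxz.
Conversely, any frame satisfying forall x forall y forall z (Rxy & Ryz -> Rxz) validates the schema.
Frame condition: forall x forall y forall z (Rxy & Ryz -> Rxz).

transitivity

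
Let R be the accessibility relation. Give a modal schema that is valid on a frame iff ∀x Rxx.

This is reflexivity; the standard corresponding axiom is T: □q → q.
Suppose □q→q is valid. At any x set V(q)={w : Rxw}. Then □q holds at x, so q holds at x, i.e. Rxx.

□q → q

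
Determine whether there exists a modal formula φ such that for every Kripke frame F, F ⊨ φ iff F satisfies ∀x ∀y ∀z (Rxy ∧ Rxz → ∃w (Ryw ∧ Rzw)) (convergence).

Yes — defined by ◇□q → □◇q

This is a Sahlqvist condition; the .2 axiom ◇□q → □◇q defines it.
Suppose ◇□q→□◇q is valid. Take Rxy, Rxz and set V(q)={w : Ryw}. Then □q at y so ◇□q at x, so □◇q at x, so ◇q at z, giving w with Rzw and Ryw.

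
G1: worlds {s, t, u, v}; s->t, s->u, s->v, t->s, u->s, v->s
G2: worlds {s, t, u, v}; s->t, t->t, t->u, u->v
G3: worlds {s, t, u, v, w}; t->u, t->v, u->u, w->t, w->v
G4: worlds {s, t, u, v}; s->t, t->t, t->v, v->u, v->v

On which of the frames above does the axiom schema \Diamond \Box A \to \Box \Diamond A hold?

G1

The schema corresponds to convergence: \forall x \forall y \forall z (Rxy \wedge Rxz \to \exists w (Ryw \wedge Rzw)).
G1: ✓.
G2: fails — Rtt and Rtu but t and u have no common successor.
G3: fails — Rtv and Rtv but v and v have no common successor.
G4: fails — Rvv and Rvu but v and u have no common successor.
Valid on: G1.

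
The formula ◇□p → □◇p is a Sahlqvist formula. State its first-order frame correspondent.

This schema is the .2 axiom.
It corresponds to convergence: ∀x ∀y ∀z (Rxy ∧ Rxz → ∃w (Ryw ∧ Rzw)).

convergence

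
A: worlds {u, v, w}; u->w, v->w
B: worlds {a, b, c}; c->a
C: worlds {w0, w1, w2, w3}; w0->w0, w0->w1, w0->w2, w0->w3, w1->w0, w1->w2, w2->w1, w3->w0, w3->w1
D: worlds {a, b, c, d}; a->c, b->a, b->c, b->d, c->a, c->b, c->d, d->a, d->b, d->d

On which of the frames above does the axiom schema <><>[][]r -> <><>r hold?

The schema corresponds to a generalized confluence (Geach) condition: forall x forall y (x R^2 y -> exists w (y R^2 w & x R^2 w)).
A: holds.
B: holds.
C: holds.
D: holds.

A, B, C, D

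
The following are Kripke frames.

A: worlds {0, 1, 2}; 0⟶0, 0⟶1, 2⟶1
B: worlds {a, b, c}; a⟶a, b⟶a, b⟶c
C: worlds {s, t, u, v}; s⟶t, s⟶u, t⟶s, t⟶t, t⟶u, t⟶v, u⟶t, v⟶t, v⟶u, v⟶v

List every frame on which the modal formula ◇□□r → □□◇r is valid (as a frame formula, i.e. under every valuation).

Frame correspondent (Sahlqvist): ∀x ∀y ∀z ((xRy ∧ xR²z) → ∃w (yR²w ∧ zRw)) — i.e. a generalized confluence (Geach) condition.
A: fails — 0R0, 0R²1 but no w with 0R²w and 1Rw.
B: fails — bRc, bR²a but no w with cR²w and aRw.
C: condition met.

C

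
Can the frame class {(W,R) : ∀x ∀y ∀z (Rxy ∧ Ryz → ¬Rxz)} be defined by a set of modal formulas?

Modal frame validity is preserved under surjective bounded morphisms.
The 5-cycle (worlds s,t,u,v,w with s→t→u→v→w→s) is intransitive. Mapping every world to a single reflexive point • is a surjective bounded morphism; the reflexive point is not intransitive (R••∧R•• but R••).
Hence intransitivity is not modally definable.

No — not modally definable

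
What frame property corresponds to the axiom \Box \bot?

Emptiness of R

□⊥ is valid iff no world has any successor (otherwise □⊥ fails at any world with one).
The converse is a direct semantic check.
So the correspondent is emptiness of R.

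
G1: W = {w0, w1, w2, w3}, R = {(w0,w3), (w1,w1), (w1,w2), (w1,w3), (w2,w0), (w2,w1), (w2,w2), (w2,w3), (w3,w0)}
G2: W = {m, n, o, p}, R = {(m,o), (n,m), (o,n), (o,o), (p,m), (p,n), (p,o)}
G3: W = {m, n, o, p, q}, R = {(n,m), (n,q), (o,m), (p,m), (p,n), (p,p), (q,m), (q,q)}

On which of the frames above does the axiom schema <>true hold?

G1, G2

The schema corresponds to seriality: forall x exists y Rxy.
G1: satisfies the condition.
G2: satisfies the condition.
G3: fails — world m has no successor.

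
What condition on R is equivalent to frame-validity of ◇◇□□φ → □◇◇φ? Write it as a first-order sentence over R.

This is a Sahlqvist (Geach-type) schema ◇^2□^2φ → □^1◇^2φ.
Minimal-valuation argument: fix x; take any y with xR^2y and any z with xR^1z. Set V(φ) to the set of worlds R-reachable from y in exactly 2 steps. Then □^2φ holds at y, so the antecedent holds at x; validity forces ◇^2φ at z, giving a w with zR^2w and yR^2w.
First-order correspondent: ∀x ∀y ∀z ((xR²y ∧ xRz) → ∃w (yR²w ∧ zR²w)).

∀x ∀y ∀z ((xR²y ∧ xRz) → ∃w (yR²w ∧ zR²w))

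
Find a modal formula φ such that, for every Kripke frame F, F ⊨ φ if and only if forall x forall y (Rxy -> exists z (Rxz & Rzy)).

The condition is density. The C4 schema □□q → □q defines it.
Suppose □□q→□q is valid. Take Rxy and set V(q)={w : xR²w}. Then □□q at x, so □q at x, so q at y, i.e. ∃z(Rxz∧Rzy).

□□q → □q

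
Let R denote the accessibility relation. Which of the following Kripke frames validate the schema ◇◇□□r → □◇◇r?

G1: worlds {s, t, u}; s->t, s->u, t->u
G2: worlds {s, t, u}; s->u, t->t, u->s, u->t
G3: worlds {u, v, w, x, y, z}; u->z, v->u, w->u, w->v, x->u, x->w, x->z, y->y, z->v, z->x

G2

The schema corresponds to a generalized confluence (Geach) condition: ∀x ∀y ∀z ((xR²y ∧ xRz) → ∃w (yR²w ∧ zR²w)).
G1: fails — sR²u, sRt but no w with uR²w and tR²w.
G2: satisfies the condition.
G3: fails — vR²z, vRu but no t with zR²t and uR²t.
Valid on: G2.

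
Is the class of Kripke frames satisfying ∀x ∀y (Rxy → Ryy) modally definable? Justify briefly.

Definable; □(□q → q) defines it

This is a Sahlqvist condition; the T□ axiom □(□q → q) defines it.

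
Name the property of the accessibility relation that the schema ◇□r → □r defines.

the Euclidean property: ∀x ∀y ∀z (Rxy ∧ Rxz → Ryz)

This schema is equivalent to the 5 axiom ◇r → □◇r.
Its frame correspondent is the Euclidean property — ∀x ∀y ∀z (Rxy ∧ Rxz → Ryz).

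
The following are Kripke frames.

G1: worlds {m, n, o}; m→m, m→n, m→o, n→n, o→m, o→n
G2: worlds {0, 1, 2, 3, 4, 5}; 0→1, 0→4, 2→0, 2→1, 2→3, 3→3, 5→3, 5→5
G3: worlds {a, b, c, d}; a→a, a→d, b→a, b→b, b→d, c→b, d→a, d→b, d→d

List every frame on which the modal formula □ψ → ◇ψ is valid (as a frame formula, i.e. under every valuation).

Frame correspondent (Sahlqvist): ∀x ∃y Rxy — i.e. seriality.
G1: satisfies the condition.
G2: fails — world 1 has no successor.
G3: satisfies the condition.

G1, G3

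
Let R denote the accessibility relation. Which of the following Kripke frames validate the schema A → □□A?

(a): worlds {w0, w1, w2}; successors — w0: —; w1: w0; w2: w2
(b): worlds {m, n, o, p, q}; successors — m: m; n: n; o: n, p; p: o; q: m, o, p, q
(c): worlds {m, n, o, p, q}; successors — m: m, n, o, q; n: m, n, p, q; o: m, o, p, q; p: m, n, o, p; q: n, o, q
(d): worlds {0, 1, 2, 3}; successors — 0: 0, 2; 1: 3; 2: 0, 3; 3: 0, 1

Frame correspondent (Sahlqvist): ∀x ∀z (xR²z → ∃w (x = w ∧ z = w)) — i.e. a generalized confluence (Geach) condition.
(a): holds.
(b): fails — oR²n but o ≠ n.
(c): fails — mR²n but m ≠ n.
(d): fails — 0R²2 but 0 ≠ 2.

(a)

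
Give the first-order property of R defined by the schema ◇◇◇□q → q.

This is a Sahlqvist (Geach-type) schema ◇^3□^1q → □^0◇^0q.
Minimal-valuation argument: fix x; take any y with xR^3y and any z with xR^0z. Set V(q) to the set of worlds R-reachable from y in exactly 1 step. Then □^1q holds at y, so the antecedent holds at x; validity forces ◇^0q at z, giving a w with zR^0w and yR^1w.
First-order correspondent: ∀x ∀y (xR³y → ∃w (yRw ∧ x = w)).

∀x ∀y (xR³y → ∃w (yRw ∧ x = w))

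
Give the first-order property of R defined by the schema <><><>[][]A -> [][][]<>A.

forall x forall y forall z ((x R^3 y & x R^3 z) -> exists w (y R^2 w & zRw))

This is a Sahlqvist (Geach-type) schema ◇^3□^2A → □^3◇^1A.
First-order correspondent: forall x forall y forall z ((x R^3 y & x R^3 z) -> exists w (y R^2 w & zRw)).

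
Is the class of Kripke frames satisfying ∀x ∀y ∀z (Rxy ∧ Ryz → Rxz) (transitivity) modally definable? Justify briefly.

The condition is transitivity. A defining modal formula is □r → □□r.
Suppose □r→□□r is valid. Take Rxy, Ryz and set V(r)={w : Rxw}. Then □r at x, so □□r at x, so □r at y, so r at z, i.e. Rxz.

Yes, by □r → □□r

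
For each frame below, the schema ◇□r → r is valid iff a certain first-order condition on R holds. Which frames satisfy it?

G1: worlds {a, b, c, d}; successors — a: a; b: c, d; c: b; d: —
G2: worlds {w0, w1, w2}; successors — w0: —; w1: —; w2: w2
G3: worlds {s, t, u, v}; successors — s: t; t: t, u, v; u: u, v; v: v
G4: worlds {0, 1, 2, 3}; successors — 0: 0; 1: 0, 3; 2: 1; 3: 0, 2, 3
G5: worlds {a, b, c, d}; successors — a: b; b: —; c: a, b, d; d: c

This is the axiom for symmetry; its first-order frame correspondent is ∀x ∀y (Rxy → Ryx).
G1: fails — Rbd but not Rdb.
G2: ✓.
G3: fails — Ruv but not Rvu.
G4: fails — R10 but not R01.
G5: fails — Rab but not Rba.

G2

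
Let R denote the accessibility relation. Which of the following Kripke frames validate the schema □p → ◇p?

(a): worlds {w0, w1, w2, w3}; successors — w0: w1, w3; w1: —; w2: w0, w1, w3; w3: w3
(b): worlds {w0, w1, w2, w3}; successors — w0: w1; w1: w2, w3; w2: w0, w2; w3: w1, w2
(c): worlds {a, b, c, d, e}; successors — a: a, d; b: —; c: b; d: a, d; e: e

This is the axiom for seriality; its first-order frame correspondent is ∀x ∃y Rxy.
(a): fails — world w1 has no successor.
(b): satisfies the condition.
(c): fails — world b has no successor.
Valid on: (b).

(b)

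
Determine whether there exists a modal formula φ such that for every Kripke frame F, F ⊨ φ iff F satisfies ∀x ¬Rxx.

No — not modally definable

Any modally definable frame class is closed under surjective bounded morphisms.
The 4-cycle (worlds 0,1,2,3 with 0→1→2→3→0) is irreflexive, and the map sending every world to a single reflexive point • is a surjective bounded morphism (forth: every edge maps to (•,•); back: every world has a successor). So any modal formula valid on the 4-cycle is also valid on the reflexive point, which is not irreflexive.
So no modal formula (or set of formulas) defines exactly the irreflexive frames.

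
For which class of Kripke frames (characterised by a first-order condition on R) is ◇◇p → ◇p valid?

This is a form of the 4 axiom.
Its frame correspondent is transitivity — ∀x ∀y ∀z (Rxy ∧ Ryz → Rxz).

transitivity: ∀x ∀y ∀z (Rxy ∧ Ryz → Rxz)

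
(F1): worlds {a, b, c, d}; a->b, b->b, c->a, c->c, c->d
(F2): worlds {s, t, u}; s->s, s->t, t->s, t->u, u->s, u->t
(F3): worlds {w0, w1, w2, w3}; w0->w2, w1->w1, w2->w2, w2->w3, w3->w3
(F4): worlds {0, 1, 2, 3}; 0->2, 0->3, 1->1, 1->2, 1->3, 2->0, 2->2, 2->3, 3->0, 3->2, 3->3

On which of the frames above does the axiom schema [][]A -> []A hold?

The schema corresponds to density: forall x forall y (Rxy -> exists z (Rxz & Rzy)).
(F1): ✓.
(F2): fails — Rtu but no z with Rtz and Rzu.
(F3): ✓.
(F4): ✓.

(F1), (F3), (F4)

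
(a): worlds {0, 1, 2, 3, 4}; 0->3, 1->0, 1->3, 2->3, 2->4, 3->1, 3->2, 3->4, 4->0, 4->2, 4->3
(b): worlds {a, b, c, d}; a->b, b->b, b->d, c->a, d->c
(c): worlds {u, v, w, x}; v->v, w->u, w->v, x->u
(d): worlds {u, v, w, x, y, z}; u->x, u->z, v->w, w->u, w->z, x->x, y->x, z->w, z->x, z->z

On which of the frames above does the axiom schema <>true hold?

(a), (b), (d)

This is the axiom for seriality; its first-order frame correspondent is forall x exists y Rxy.
(a): ✓.
(b): ✓.
(c): fails — world u has no successor.
(d): ✓.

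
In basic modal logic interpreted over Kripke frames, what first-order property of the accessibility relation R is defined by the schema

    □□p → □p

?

density: ∀x ∀y (Rxy → ∃z (Rxz ∧ Rzy))

This schema is the C4 axiom.
It corresponds to density: ∀x ∀y (Rxy → ∃z (Rxz ∧ Rzy)).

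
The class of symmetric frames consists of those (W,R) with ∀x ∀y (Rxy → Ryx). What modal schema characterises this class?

A defining formula is p → □◇p (the B axiom).
Suppose p→□◇p is valid. Take Rxy and set V(p)={x}. Then p at x, so □◇p at x, so ◇p at y, so some z with Ryz has p; z=x, i.e. Ryx.

p → □◇p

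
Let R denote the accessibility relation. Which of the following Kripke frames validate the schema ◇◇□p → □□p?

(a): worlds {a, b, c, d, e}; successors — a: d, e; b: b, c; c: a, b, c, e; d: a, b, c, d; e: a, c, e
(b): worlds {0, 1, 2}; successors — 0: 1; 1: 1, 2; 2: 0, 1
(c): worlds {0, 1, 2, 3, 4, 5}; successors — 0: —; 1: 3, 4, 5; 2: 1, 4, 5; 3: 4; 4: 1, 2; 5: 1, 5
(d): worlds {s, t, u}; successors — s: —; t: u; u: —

This is the axiom for a generalized confluence (Geach) condition; its first-order frame correspondent is ∀x ∀y ∀z ((xR²y ∧ xR²z) → ∃w (yRw ∧ z = w)).
(a): fails — aR²a, aR²a but no w with aRw and a=w.
(b): fails — 0R²2, 0R²2 but no w with 2Rw and 2=w.
(c): fails — 1R²1, 1R²1 but no w with 1Rw and 1=w.
(d): condition met.
Valid on: (d).

(d)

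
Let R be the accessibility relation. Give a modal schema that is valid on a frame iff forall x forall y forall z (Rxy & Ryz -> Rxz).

□q → □□q

The condition is transitivity. The 4 schema □q → □□q defines it.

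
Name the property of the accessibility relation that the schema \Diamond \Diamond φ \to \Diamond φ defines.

This is frame-equivalent to □φ → □□φ (substitute ¬φ for φ and contrapose).
Suppose □φ→□□φ is valid. Take Rxy, Ryz and set V(φ)={w : Rxw}. Then □φ at x, so □□φ at x, so □φ at y, so φ at z, i.e. Rxz.

transitivity: \forall x \forall y \forall z (Rxy \wedge Ryz \to Rxz)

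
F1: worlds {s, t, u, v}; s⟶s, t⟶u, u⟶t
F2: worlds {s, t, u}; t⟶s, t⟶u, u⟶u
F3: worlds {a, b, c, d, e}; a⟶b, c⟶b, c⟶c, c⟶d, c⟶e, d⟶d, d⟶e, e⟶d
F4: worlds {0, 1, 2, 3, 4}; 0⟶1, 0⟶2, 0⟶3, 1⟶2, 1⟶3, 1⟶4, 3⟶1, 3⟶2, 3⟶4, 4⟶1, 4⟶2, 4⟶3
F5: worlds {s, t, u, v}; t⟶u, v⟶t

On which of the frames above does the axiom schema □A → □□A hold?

F2

The schema corresponds to transitivity: ∀x ∀y ∀z (Rxy ∧ Ryz → Rxz).
F1: fails — Rut and Rtu but not Ruu.
F2: ✓.
F3: fails — Red and Rde but not Ree.
F4: fails — R34 and R43 but not R33.
F5: fails — Rvt and Rtu but not Rvu.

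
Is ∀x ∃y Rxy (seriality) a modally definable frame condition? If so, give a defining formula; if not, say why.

Yes — defined by □p → ◇p

Yes: it is seriality, defined by the D schema □p → ◇p.
Suppose □p→◇p is valid. At any x set V(p)=W. Then □p at x, so ◇p at x, so x has a successor.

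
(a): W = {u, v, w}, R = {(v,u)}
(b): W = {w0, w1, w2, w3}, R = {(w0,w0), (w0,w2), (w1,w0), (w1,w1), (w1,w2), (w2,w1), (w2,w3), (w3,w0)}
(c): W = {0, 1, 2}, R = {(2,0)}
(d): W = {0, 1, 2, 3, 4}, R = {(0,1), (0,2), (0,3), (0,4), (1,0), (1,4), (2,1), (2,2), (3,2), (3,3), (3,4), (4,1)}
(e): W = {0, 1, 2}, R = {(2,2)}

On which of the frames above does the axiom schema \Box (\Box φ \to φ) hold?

(e)

Frame correspondent (Sahlqvist): \forall x \forall y (Rxy \to Ryy) — i.e. shift-reflexivity.
(a): fails — Rvu but not Ruu.
(b): fails — Rw1w2 but not Rw2w2.
(c): fails — R20 but not R00.
(d): fails — R10 but not R00.
(e): holds.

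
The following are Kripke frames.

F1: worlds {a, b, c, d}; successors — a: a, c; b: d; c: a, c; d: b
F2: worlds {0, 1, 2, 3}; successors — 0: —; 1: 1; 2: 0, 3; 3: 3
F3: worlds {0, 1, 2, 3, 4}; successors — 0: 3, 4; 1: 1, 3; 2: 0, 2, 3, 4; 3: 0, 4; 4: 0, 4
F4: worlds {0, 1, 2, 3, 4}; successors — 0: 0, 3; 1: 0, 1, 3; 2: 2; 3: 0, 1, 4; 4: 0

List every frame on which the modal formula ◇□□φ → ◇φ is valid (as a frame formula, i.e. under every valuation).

Frame correspondent (Sahlqvist): ∀x ∀y (xRy → ∃w (yR²w ∧ xRw)) — i.e. a generalized confluence (Geach) condition.
F1: satisfies the condition.
F2: fails — 2R0 but no w with 0R²w and 2Rw.
F3: satisfies the condition.
F4: satisfies the condition.

F1, F3, F4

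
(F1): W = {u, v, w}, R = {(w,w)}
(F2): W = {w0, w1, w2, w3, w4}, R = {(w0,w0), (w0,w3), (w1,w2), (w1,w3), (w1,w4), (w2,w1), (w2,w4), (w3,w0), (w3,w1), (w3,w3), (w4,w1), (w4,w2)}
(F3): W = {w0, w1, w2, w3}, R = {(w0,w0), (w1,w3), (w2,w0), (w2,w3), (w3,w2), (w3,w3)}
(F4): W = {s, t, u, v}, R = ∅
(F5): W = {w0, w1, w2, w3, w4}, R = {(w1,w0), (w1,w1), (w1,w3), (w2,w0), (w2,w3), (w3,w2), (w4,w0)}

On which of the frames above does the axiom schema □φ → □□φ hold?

(F1), (F4)

The schema corresponds to transitivity: ∀x ∀y ∀z (Rxy ∧ Ryz → Rxz).
(F1): ✓.
(F2): fails — Rw1w2 and Rw2w1 but not Rw1w1.
(F3): fails — Rw3w2 and Rw2w0 but not Rw3w0.
(F4): ✓.
(F5): fails — Rw3w2 and Rw2w0 but not Rw3w0.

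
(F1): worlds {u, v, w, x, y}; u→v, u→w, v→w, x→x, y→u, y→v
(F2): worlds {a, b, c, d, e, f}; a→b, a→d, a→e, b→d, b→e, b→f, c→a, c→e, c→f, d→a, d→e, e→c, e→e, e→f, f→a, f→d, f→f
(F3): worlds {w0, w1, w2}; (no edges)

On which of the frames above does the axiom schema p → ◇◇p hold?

none

Frame correspondent (Sahlqvist): ∀x ∃w (x = w ∧ xR²w) — i.e. a generalized confluence (Geach) condition.
(F1): fails — at u but no t with u=t and uR²t.
(F2): fails — at b but no w with b=w and bR²w.
(F3): fails — at w0 but no w with w0=w and w0R²w.
Valid on no frame.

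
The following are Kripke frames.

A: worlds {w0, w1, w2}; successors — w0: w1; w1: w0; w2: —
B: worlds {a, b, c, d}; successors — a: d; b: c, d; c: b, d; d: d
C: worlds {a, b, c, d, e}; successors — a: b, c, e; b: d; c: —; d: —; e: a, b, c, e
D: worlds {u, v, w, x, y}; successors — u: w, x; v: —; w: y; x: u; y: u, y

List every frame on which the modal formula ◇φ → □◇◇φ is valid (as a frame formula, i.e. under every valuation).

The schema corresponds to a generalized confluence (Geach) condition: ∀x ∀y ∀z ((xRy ∧ xRz) → ∃w (y = w ∧ zR²w)).
A: condition met.
B: fails — bRc, bRd but no w with c=w and dR²w.
C: fails — aRb, aRb but no w with b=w and bR²w.
D: fails — uRw, uRw but no t with w=t and wR²t.

A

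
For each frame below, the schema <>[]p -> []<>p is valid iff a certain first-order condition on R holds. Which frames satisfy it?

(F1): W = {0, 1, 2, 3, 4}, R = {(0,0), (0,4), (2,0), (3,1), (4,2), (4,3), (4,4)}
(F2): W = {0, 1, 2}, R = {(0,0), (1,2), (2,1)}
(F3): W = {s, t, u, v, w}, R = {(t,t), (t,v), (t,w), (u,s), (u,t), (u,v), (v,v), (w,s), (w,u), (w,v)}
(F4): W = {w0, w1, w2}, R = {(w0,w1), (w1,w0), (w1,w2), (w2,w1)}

(F2), (F4)

The schema corresponds to convergence: forall x forall y forall z (Rxy & Rxz -> exists w (Ryw & Rzw)).
(F1): fails — R31 and R31 but 1 and 1 have no common successor.
(F2): ✓.
(F3): fails — Ruv and Rus but v and s have no common successor.
(F4): ✓.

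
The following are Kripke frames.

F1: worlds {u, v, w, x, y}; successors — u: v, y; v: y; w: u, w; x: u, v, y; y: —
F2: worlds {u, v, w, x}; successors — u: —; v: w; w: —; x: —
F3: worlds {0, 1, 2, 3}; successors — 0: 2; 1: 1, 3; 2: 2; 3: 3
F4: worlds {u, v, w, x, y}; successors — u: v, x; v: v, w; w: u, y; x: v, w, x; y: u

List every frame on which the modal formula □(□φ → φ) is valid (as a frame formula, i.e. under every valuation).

The schema corresponds to shift-reflexivity: ∀x ∀y (Rxy → Ryy).
F1: fails — Ruv but not Rvv.
F2: fails — Rvw but not Rww.
F3: ✓.
F4: fails — Rxw but not Rww.
Valid on: F3.

F3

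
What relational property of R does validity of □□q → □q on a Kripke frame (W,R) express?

Suppose □□q→□q is valid. Take Rxy and set V(q)={w : xR²w}. Then □□q at x, so □q at x, so q at y, i.e. ∃z(Rxz∧Rzy).

Density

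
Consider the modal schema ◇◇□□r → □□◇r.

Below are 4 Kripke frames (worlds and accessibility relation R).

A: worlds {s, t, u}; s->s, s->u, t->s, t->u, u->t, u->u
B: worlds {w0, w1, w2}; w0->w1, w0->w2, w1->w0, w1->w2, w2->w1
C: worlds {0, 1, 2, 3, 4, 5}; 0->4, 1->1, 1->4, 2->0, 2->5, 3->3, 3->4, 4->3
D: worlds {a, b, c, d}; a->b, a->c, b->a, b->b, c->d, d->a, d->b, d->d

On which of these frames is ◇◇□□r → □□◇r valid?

A, C

Frame correspondent (Sahlqvist): ∀x ∀y ∀z ((xR²y ∧ xR²z) → ∃w (yR²w ∧ zRw)) — i.e. a generalized confluence (Geach) condition.
A: ✓.
B: fails — w0R²w2, w0R²w2 but no w with w2R²w and w2Rw.
C: ✓.
D: fails — bR²b, bR²c but no w with bR²w and cRw.
Valid on: A, C.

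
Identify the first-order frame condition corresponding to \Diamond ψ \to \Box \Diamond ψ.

the Euclidean property: \forall x \forall y \forall z (Rxy \wedge Rxz \to Ryz)

This schema is the 5 axiom.
It corresponds to the Euclidean property: \forall x \forall y \forall z (Rxy \wedge Rxz \to Ryz).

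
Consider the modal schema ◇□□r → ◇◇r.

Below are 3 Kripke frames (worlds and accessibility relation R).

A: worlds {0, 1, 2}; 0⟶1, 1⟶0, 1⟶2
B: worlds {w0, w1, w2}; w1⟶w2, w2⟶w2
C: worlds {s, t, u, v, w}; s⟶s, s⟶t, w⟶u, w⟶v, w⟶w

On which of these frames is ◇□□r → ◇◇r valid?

B

The schema corresponds to a generalized confluence (Geach) condition: ∀x ∀y (xRy → ∃w (yR²w ∧ xR²w)).
A: fails — 0R1 but no w with 1R²w and 0R²w.
B: satisfies the condition.
C: fails — sRt but no w* with tR²w* and sR²w*.
Valid on: B.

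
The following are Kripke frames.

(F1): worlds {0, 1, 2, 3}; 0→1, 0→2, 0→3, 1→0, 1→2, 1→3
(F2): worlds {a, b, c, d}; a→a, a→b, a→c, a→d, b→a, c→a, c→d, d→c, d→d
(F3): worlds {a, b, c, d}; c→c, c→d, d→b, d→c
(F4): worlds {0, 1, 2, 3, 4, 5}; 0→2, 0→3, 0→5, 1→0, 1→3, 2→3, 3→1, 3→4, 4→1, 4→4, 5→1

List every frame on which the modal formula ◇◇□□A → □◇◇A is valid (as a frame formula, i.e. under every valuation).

(F2), (F4)

Frame correspondent (Sahlqvist): ∀x ∀y ∀z ((xR²y ∧ xRz) → ∃w (yR²w ∧ zR²w)) — i.e. a generalized confluence (Geach) condition.
(F1): fails — 0R²0, 0R2 but no w with 0R²w and 2R²w.
(F2): holds.
(F3): fails — cR²b, cRc but no w with bR²w and cR²w.
(F4): holds.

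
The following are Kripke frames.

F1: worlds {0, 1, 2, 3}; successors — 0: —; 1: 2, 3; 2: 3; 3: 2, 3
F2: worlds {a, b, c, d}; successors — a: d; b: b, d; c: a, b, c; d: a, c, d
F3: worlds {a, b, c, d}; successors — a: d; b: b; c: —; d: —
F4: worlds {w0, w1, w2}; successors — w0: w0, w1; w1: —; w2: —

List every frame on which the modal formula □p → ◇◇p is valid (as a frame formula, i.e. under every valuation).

This is the axiom for a generalized confluence (Geach) condition; its first-order frame correspondent is ∀x ∃w (xRw ∧ xR²w).
F1: fails — at 0 but no w with 0Rw and 0R²w.
F2: condition met.
F3: fails — at a but no w with aRw and aR²w.
F4: fails — at w1 but no w with w1Rw and w1R²w.

F2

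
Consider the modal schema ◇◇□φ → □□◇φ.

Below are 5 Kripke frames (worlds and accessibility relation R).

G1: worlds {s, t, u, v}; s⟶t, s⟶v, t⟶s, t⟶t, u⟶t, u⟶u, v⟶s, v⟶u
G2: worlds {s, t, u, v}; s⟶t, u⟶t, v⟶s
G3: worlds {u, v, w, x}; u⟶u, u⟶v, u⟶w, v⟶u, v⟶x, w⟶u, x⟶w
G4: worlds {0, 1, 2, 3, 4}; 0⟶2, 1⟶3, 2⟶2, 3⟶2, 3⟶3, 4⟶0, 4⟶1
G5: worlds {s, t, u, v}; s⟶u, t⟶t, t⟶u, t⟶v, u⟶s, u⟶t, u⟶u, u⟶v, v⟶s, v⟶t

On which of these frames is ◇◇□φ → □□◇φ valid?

This is the axiom for a generalized confluence (Geach) condition; its first-order frame correspondent is ∀x ∀y ∀z ((xR²y ∧ xR²z) → ∃w (yRw ∧ zRw)).
G1: fails — tR²s, tR²v but no w with sRw and vRw.
G2: fails — vR²t, vR²t but no w with tRw and tRw.
G3: fails — uR²v, uR²x but no t with vRt and xRt.
G4: satisfies the condition.
G5: fails — sR²s, sR²v but no w with sRw and vRw.
Valid on: G4.

G4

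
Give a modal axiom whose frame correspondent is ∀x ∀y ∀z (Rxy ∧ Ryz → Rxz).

A defining formula is □r → □□r (the 4 axiom).
Suppose □r→□□r is valid. Take Rxy, Ryz and set V(r)={w : Rxw}. Then □r at x, so □□r at x, so □r at y, so r at z, i.e. Rxz.

□r → □□r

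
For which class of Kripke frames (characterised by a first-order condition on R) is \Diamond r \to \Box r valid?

Suppose ◇r→□r is valid. Take Rxy, Rxz and set V(r)={y}. Then ◇r at x, so □r at x, so r at z, i.e. z=y.
Conversely, any frame satisfying \forall x \forall y \forall z (Rxy \wedge Rxz \to y = z) validates the schema.
Frame condition: \forall x \forall y \forall z (Rxy \wedge Rxz \to y = z).

partial functionality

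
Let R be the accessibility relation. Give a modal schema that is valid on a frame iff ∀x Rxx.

This is reflexivity; the standard corresponding axiom is T: □ψ → ψ.
Suppose □ψ→ψ is valid. At any x set V(ψ)={w : Rxw}. Then □ψ holds at x, so ψ holds at x, i.e. Rxx.

□ψ → ψ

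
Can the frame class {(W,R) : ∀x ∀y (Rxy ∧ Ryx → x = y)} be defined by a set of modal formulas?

No

Modal frame validity is preserved under surjective bounded morphisms.
The 8-cycle (worlds s,t,u,v,w,x,y,z with s→t→u→v→w→x→y→z→s) is antisymmetric. Sending even-indexed worlds to s and odd-indexed worlds to t is a surjective bounded morphism onto the two-world frame with s↔t, which is not antisymmetric.
Hence antisymmetry is not modally definable.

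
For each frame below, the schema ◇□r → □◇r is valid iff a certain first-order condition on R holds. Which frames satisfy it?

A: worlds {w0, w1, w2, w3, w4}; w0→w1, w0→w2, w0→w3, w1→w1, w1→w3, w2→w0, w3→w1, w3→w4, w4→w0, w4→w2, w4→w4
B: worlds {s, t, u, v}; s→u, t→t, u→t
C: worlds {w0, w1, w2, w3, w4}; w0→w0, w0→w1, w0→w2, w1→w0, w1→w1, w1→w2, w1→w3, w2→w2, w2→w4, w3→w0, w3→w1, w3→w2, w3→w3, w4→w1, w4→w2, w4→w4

B, C

Frame correspondent (Sahlqvist): ∀x ∀y ∀z (Rxy ∧ Rxz → ∃w (Ryw ∧ Rzw)) — i.e. convergence.
A: fails — Rw0w1 and Rw0w2 but w1 and w2 have no common successor.
B: holds.
C: holds.
Valid on: B, C.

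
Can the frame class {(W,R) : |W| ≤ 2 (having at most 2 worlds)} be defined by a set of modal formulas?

Any modally definable frame class is closed under disjoint unions.
Any modal formula valid on each of 3 disjoint one-world frames is valid on their disjoint union (validity is preserved under disjoint unions). Each one-world frame has |W|=1≤2, but the union has |W|=3.
So no modal formula (or set of formulas) defines exactly the |W|≤2 frames.

Not modally definable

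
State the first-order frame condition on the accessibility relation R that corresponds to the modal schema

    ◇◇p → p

∀x ∀y (xR²y → ∃w (y = w ∧ x = w))

This is a Sahlqvist (Geach-type) schema ◇^2□^0p → □^0◇^0p.
Minimal-valuation argument: fix x; take any y with xR^2y and any z with xR^0z. Set V(p) to the set of worlds R-reachable from y in exactly 0 steps. Then □^0p holds at y, so the antecedent holds at x; validity forces ◇^0p at z, giving a w with zR^0w and yR^0w.
First-order correspondent: ∀x ∀y (xR²y → ∃w (y = w ∧ x = w)).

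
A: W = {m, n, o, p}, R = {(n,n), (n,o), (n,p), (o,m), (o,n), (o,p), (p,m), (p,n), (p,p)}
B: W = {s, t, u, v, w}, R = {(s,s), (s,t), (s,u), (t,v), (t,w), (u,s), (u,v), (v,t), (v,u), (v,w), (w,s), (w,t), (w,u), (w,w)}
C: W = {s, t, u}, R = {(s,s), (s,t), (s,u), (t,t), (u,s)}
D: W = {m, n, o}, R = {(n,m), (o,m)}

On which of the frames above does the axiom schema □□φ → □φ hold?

This is the axiom for density; its first-order frame correspondent is ∀x ∀y (Rxy → ∃z (Rxz ∧ Rzy)).
A: holds.
B: fails — Ruv but no z with Ruz and Rzv.
C: holds.
D: fails — Rnm but no z with Rnz and Rzm.

A, C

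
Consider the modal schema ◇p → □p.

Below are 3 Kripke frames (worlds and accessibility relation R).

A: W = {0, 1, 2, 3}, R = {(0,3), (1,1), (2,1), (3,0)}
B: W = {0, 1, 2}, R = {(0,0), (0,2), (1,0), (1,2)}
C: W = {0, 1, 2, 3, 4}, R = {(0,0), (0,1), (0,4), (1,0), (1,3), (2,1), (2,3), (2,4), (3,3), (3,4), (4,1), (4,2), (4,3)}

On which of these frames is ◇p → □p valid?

This is the axiom for partial functionality; its first-order frame correspondent is ∀x ∀y ∀z (Rxy ∧ Rxz → y = z).
A: condition met.
B: fails — 0 sees both 0 and 2.
C: fails — 0 sees both 0 and 1.
Valid on: A.

A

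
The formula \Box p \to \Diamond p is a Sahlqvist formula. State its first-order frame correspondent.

seriality

This is the D axiom.
Its frame correspondent is seriality — \forall x \exists y Rxy.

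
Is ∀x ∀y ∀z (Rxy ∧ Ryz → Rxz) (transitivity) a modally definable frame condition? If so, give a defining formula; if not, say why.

Yes: it is transitivity, defined by the 4 schema □r → □□r.
Suppose □r→□□r is valid. Take Rxy, Ryz and set V(r)={w : Rxw}. Then □r at x, so □□r at x, so □r at y, so r at z, i.e. Rxz.

Yes, by □r → □□r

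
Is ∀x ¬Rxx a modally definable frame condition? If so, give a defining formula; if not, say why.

Any modally definable frame class is closed under surjective bounded morphisms.
The 3-cycle (worlds s,t,u with s→t→u→s) is irreflexive, and the map sending every world to a single reflexive point • is a surjective bounded morphism (forth: every edge maps to (•,•); back: every world has a successor). So any modal formula valid on the 3-cycle is also valid on the reflexive point, which is not irreflexive.
So no modal formula (or set of formulas) defines exactly the irreflexive frames.

Not definable by any modal formula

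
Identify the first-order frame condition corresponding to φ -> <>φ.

This is frame-equivalent to □φ → φ (substitute ¬φ for φ and contrapose).
Suppose □φ→φ is valid. At any x set V(φ)={w : Rxw}. Then □φ holds at x, so φ holds at x, i.e. Rxx.
Conversely, any frame satisfying forall x Rxx validates the schema.
So the correspondent is reflexivity.

reflexivity: forall x Rxx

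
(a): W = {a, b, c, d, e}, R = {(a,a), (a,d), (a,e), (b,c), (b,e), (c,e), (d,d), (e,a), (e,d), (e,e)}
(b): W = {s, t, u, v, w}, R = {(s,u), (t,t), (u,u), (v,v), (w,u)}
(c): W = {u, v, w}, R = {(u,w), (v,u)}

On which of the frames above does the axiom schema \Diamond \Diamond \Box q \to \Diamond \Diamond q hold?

(a), (b)

The schema corresponds to a generalized confluence (Geach) condition: \forall x \forall y (x R^2 y \to \exists w (yRw \wedge x R^2 w)).
(a): ✓.
(b): ✓.
(c): fails — vR²w but no t with wRt and vR²t.
Valid on: (a), (b).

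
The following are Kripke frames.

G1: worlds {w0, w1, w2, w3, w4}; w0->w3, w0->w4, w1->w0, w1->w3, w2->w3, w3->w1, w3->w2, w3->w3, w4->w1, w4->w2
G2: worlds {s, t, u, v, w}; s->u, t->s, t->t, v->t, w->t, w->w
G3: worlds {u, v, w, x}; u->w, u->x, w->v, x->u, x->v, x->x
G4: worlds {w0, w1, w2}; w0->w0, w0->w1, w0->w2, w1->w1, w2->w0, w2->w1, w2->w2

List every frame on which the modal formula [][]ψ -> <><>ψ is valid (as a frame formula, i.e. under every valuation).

Frame correspondent (Sahlqvist): forall x exists w (x R^2 w & x R^2 w) — i.e. a generalized confluence (Geach) condition.
G1: satisfies the condition.
G2: fails — at s but no w* with sR²w* and sR²w*.
G3: fails — at v but no t with vR²t and vR²t.
G4: satisfies the condition.

G1, G4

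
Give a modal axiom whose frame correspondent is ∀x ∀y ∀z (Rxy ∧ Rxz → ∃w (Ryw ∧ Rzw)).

◇□q → □◇q

This is convergence; the standard corresponding axiom is .2: ◇□q → □◇q.
Suppose ◇□q→□◇q is valid. Take Rxy, Rxz and set V(q)={w : Ryw}. Then □q at y so ◇□q at x, so □◇q at x, so ◇q at z, giving w with Rzw and Ryw.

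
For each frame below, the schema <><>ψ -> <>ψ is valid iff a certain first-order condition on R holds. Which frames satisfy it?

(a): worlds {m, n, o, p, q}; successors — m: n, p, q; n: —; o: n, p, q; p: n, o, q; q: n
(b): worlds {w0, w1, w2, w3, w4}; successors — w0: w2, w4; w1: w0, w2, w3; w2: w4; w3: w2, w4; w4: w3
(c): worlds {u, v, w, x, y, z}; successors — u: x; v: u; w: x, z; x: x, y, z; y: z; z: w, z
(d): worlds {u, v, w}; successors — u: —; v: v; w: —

The schema corresponds to transitivity: forall x forall y forall z (Rxy & Ryz -> Rxz).
(a): fails — Rop and Rpo but not Roo.
(b): fails — Rw1w2 and Rw2w4 but not Rw1w4.
(c): fails — Rwx and Rxy but not Rwy.
(d): satisfies the condition.

(d)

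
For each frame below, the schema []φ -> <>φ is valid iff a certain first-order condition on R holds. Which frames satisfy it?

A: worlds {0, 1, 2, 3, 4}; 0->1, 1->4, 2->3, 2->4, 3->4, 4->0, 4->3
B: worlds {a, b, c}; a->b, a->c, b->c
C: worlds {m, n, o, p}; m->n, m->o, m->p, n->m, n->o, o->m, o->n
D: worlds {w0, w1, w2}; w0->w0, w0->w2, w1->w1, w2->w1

A, D

Frame correspondent (Sahlqvist): forall x exists y Rxy — i.e. seriality.
A: holds.
B: fails — world c has no successor.
C: fails — world p has no successor.
D: holds.
Valid on: A, D.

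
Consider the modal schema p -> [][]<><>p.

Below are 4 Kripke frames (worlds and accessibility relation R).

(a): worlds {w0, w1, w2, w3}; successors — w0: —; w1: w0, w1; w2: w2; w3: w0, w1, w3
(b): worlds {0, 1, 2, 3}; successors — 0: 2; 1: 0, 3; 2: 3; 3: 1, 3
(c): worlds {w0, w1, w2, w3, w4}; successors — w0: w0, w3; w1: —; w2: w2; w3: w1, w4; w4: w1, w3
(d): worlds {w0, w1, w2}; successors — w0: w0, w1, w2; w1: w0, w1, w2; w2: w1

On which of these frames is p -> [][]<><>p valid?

The schema corresponds to a generalized confluence (Geach) condition: forall x forall z (x R^2 z -> exists w (x = w & z R^2 w)).
(a): fails — w1R²w0 but no w with w1=w and w0R²w.
(b): fails — 2R²3 but no w with 2=w and 3R²w.
(c): fails — w0R²w1 but no w with w0=w and w1R²w.
(d): satisfies the condition.
Valid on: (d).

(d)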